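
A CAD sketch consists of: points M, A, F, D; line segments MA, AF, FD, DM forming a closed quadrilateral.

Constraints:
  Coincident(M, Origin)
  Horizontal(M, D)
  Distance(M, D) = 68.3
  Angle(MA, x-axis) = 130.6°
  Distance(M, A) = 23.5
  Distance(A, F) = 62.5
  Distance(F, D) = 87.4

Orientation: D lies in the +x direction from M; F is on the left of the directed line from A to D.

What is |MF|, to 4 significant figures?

73.19

Checks: |AF| = 62.50 ✓; |FD| = 87.40 ✓.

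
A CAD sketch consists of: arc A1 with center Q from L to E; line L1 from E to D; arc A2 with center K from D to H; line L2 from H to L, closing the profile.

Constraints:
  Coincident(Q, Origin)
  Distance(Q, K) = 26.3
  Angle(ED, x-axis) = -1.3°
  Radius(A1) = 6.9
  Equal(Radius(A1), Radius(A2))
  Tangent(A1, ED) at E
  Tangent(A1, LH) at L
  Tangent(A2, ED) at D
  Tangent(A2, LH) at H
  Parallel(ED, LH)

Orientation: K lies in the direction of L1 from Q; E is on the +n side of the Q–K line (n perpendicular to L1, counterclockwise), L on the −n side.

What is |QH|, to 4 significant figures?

27.19

Tangency of A1 to both parallel lines with radius 6.9 puts E and L at Q ± 6.9·n: E = (0.1565, 6.898), L = (-0.1565, -6.898). Equal radii place D and H the same way about K: D = K + 6.9·n = (26.45, 6.302), H = K − 6.9·n = (26.14, -7.495). Then |QH| = |H − Q| = 27.19.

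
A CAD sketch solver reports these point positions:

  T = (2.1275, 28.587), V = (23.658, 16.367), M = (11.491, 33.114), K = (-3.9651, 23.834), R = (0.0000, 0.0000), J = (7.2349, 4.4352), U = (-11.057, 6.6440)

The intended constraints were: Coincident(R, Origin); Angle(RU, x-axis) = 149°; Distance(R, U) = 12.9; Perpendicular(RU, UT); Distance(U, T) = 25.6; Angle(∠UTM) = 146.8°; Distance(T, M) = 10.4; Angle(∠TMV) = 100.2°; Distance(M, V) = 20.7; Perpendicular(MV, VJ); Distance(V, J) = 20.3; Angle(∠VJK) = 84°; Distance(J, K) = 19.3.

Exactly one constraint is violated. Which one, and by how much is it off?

Distance(J, K) = 19.3 — off by 3.10.

R = (0.00, 0.00) ✓; RU at 149.0° ✓; |RU| = 12.90 ✓; ∠(RU, UT) = 90.00° ✓; |UT| = 25.60 ✓; ∠UTM = 146.8° ✓; |TM| = 10.40 ✓; ∠TMV = 100.2° ✓; |MV| = 20.70 ✓; ∠(MV, VJ) = 90.00° ✓; |VJ| = 20.30 ✓; ∠VJK = 84.00° ✓; |JK| = 22.40 ✗.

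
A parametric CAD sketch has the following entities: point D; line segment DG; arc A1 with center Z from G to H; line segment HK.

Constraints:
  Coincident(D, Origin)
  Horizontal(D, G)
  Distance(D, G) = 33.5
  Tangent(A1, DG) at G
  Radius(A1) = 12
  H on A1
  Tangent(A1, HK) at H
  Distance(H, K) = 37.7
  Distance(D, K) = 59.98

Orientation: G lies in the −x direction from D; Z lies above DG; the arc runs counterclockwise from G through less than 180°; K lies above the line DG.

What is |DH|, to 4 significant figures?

26.41

D is at the origin; DG is horizontal with |DG| = 33.5 and G on the −x side, so G = (-33.50, 0.000). Tangency of A1 to DG means the radius ZG is perpendicular to DG, so Z = G + (0, 12) = (-33.50, 12.00). Since ZH ⟂ HK (tangency), |ZK| = √(12.0² + 37.7²) = 39.56 regardless of where H sits on A1. So K lies on both circle(D, 59.98) and circle(Z, 39.56); the above-DG intersection is K = (-30.79, 51.47). H is the foot of the tangent from K: H = (-21.84, 14.85).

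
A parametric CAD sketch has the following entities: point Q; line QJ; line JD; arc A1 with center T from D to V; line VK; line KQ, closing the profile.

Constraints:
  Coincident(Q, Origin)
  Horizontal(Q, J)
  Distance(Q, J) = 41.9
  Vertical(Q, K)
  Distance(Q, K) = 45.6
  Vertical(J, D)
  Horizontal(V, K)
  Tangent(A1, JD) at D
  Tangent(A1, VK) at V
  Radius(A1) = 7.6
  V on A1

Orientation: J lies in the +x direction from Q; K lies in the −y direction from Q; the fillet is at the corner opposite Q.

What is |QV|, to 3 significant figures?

57.1

The virtual corner opposite Q is at (41.9, -45.6). The tangent condition forces TD to be normal to JD and the tangent condition forces TV to be normal to VK, with radius 7.6, so the center T sits 7.6 in from both sides at T = (34.3, -38.0). That places the tangent points at D = (41.9, -38.0) on JD and V = (34.3, -45.6) on VK. Then |QV| = |V − Q| = 57.1.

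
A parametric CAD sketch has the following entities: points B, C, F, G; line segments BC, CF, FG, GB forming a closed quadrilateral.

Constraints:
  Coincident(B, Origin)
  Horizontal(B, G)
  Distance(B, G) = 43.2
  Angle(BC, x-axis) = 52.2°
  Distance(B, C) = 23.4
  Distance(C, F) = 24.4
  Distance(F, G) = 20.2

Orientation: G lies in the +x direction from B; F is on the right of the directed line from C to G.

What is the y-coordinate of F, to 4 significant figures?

-4.154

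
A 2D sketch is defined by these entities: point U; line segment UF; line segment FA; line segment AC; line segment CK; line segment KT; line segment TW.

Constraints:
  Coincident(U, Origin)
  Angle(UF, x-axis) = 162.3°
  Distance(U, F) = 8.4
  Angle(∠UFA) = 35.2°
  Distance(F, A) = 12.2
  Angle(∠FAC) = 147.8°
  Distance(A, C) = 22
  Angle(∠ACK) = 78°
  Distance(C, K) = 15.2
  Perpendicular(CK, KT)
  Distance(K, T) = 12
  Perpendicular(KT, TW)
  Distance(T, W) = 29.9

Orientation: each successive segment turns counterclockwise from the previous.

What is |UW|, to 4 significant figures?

28.28

U is at the origin; UF runs at 162.3° with length 8.4, so F = (-8.002, 2.554). ∠UFA = 35.2° gives FA at -52.90° from the x-axis; with |FA| = 12.2, A = (-0.6432, -7.177). ∠FAC = 147.8° gives AC at -20.70° from the x-axis; with |AC| = 22.0, C = (19.94, -14.95). ∠ACK = 78.0° gives CK at 81.30° from the x-axis; with |CK| = 15.2, K = (22.24, 0.07201). CK is perpendicular to KT, so KT runs at 171.3°; with |KT| = 12.0, T = (10.37, 1.887). KT is perpendicular to TW, so TW runs at -98.70°; with |TW| = 29.9, W = (5.851, -27.67). Then |UW| = |W − U| = 28.28.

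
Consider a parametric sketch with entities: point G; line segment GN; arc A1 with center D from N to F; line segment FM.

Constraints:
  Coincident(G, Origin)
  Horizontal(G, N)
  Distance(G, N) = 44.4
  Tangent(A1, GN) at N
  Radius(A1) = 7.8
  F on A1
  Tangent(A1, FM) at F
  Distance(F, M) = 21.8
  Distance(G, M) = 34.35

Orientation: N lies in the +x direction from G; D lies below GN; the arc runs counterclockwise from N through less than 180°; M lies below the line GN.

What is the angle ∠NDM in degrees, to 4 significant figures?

128.3°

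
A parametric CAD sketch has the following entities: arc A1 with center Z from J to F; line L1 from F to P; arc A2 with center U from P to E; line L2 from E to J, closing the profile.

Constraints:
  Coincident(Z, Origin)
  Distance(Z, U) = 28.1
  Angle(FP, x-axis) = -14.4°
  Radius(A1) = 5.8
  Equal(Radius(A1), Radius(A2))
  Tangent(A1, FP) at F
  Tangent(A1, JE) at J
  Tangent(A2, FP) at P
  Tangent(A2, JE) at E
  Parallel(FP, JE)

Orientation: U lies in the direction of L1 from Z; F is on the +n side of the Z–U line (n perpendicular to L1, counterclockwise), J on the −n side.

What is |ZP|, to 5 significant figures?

28.692

The slot axis is L1's direction at -14.4°, so u = (cos -14.4°, sin -14.4°) = (0.96858, -0.24869) and n = (−sin -14.4°, cos -14.4°) = (0.24869, 0.96858). Z is at the origin and U lies 28.1 along u from Z, so U = 28.1·u = (27.217, -6.9882). Tangency of A1 to both parallel lines with radius 5.8 puts F and J at Z ± 5.8·n: F = (1.4424, 5.6178), J = (-1.4424, -5.6178). Equal radii place P and E the same way about U: P = U + 5.8·n = (28.660, -1.3704), E = U − 5.8·n = (25.775, -12.606). Then |ZP| = |P − Z| = 28.692.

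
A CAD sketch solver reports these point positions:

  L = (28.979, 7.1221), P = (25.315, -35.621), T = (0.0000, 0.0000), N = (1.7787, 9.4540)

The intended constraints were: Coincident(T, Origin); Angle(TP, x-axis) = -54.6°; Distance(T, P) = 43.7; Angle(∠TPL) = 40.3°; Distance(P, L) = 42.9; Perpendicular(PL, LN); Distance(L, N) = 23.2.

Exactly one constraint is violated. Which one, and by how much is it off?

Distance(L, N) = 23.2 — off by 4.10.

T = (0.00, 0.00) ✓; TP at -54.60° ✓; |TP| = 43.70 ✓; ∠TPL = 40.30° ✓; |PL| = 42.90 ✓; ∠(PL, LN) = 90.00° ✓; |LN| = 27.30 ✗.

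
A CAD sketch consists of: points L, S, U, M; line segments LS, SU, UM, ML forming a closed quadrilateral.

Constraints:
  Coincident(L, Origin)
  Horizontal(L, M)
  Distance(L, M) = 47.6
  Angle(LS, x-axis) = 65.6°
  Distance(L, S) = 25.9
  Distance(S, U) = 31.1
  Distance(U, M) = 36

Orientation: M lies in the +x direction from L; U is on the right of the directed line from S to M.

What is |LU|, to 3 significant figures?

14.5

L is at the origin; L and M share the same y with |LM| = 47.6 and M in +x, so M = (47.6, 0). LS runs at 65.6° with |LS| = 25.9, so S = (10.7, 23.6). U is determined by |SU| = 31.1 and |UM| = 36.0 together: it lies at the intersection of circle(S, 31.1) and circle(M, 36.0). With |SM| = 43.8, the foot of the radical line on SM is 18.1 from S and the perpendicular offset is √(31.1² − 18.1²) = 25.3. Taking the right-of-SM solution: U = (12.4, -7.47).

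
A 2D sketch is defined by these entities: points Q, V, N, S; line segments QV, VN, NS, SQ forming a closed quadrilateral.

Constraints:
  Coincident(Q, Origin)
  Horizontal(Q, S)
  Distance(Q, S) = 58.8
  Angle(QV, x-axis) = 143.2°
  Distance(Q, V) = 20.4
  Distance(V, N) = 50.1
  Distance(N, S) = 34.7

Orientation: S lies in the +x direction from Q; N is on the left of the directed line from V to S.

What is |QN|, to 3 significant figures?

39.8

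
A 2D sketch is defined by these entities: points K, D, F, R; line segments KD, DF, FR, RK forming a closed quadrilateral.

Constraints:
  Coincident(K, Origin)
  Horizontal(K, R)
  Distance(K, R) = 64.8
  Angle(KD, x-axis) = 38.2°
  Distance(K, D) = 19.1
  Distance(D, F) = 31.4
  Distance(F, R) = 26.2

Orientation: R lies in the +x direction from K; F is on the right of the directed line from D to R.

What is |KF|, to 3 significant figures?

40.4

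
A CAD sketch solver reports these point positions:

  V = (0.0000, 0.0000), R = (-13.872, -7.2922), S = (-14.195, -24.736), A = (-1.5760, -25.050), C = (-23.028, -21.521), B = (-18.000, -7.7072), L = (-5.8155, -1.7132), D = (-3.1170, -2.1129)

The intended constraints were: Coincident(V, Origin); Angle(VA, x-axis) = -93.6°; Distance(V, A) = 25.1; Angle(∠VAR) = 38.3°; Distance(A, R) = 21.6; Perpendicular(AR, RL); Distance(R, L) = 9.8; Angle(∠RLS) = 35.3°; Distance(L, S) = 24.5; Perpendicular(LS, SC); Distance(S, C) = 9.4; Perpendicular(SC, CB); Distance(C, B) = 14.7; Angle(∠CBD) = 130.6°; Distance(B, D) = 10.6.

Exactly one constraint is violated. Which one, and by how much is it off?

Distance(B, D) = 10.6 — off by 5.30.

V = (0.00, 0.00) ✓; VA at -93.60° ✓; |VA| = 25.10 ✓; ∠VAR = 38.30° ✓; |AR| = 21.60 ✓; ∠(AR, RL) = 90.00° ✓; |RL| = 9.800 ✓; ∠RLS = 35.30° ✓; |LS| = 24.50 ✓; ∠(LS, SC) = 90.00° ✓; |SC| = 9.400 ✓; ∠(SC, CB) = 90.00° ✓; |CB| = 14.70 ✓; ∠CBD = 130.6° ✓; |BD| = 15.90 ✗.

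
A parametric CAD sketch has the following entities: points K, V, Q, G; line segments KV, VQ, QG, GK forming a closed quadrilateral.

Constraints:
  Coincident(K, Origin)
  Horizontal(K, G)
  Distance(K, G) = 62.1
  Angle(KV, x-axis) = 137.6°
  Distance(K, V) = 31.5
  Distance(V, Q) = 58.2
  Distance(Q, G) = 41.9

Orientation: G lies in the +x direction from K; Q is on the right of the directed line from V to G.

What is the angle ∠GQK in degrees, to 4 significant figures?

127.6°

Checks: |VQ| = 58.20 ✓; |QG| = 41.90 ✓.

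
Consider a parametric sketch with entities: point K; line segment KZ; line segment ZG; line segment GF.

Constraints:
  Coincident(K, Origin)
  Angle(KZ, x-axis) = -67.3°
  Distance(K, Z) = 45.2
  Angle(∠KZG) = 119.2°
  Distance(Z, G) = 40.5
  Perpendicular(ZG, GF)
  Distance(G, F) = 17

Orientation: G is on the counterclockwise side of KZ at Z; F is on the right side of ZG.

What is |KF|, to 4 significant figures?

84.26

K is at the origin; KZ runs at -67.3° with length 45.2, so Z = 45.2·(cos -67.3°, sin -67.3°) = (17.44, -41.70). ∠KZG = 119.2°, so ZG runs at -67.3° + (180° − 119.2°) = -6.500° from the x-axis; with |ZG| = 40.5, G = Z + 40.5·(cos -6.500°, sin -6.500°) = (57.68, -46.28). ZG ⟂ GF; with |GF| = 17.0 on the right of ZG, F = G + 17.0·(-0.1132, -0.9936) = (55.76, -63.17). Then |KF| = |F − K| = 84.26.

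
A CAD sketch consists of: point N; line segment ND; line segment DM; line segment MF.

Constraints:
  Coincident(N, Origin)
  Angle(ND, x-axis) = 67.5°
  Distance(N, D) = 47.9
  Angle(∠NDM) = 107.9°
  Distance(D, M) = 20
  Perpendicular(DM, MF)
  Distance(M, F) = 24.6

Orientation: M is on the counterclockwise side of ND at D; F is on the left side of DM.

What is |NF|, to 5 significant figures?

40.569

∠NDM = 107.9°, so DM runs at 67.5° + (180° − 107.9°) = 139.60° from the x-axis; with |DM| = 20.0, M = D + 20.0·(cos 139.60°, sin 139.60°) = (3.0998, 57.216). DM is perpendicular to MF; with |MF| = 24.6 on the left of DM, F = M + 24.6·(-0.64812, -0.76154) = (-12.844, 38.482). Then |NF| = |F − N| = 40.569.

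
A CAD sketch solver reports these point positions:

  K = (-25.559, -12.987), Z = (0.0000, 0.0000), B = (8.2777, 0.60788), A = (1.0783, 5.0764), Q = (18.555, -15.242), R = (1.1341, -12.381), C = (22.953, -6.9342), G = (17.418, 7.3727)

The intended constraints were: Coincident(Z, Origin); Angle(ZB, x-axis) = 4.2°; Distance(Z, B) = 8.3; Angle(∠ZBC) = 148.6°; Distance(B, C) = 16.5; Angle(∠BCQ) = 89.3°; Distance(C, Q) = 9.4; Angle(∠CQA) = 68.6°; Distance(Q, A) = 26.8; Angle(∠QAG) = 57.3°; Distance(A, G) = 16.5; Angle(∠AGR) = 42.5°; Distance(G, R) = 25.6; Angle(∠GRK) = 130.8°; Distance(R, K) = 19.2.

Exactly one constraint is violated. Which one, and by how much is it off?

Distance(R, K) = 19.2 — off by 7.50.

Z = (0.00, 0.00) ✓; ZB at 4.200° ✓; |ZB| = 8.300 ✓; ∠ZBC = 148.6° ✓; |BC| = 16.50 ✓; ∠BCQ = 89.30° ✓; |CQ| = 9.400 ✓; ∠CQA = 68.60° ✓; |QA| = 26.80 ✓; ∠QAG = 57.30° ✓; |AG| = 16.50 ✓; ∠AGR = 42.50° ✓; |GR| = 25.60 ✓; ∠GRK = 130.8° ✓; |RK| = 26.70 ✗.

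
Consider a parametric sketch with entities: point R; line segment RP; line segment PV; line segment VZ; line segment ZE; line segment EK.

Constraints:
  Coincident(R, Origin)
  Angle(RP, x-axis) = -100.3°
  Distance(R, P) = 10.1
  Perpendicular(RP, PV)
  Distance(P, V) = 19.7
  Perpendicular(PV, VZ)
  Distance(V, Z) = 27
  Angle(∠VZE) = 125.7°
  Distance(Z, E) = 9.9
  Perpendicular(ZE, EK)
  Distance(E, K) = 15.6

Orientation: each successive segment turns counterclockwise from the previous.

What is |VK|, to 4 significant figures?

26.42

R is at the origin; RP runs at -100.3° with length 10.1, so P = (-1.806, -9.937). The perpendicularity gives PV at right angles to RP, so PV runs at -10.30°; with |PV| = 19.7, V = (17.58, -13.46). PV ⟂ VZ, so VZ runs at 79.70°; with |VZ| = 27.0, Z = (22.40, 13.11). ∠VZE = 125.7° gives ZE at 134.0° from the x-axis; with |ZE| = 9.9, E = (15.53, 20.23). ZE is perpendicular to EK, so EK runs at -136.0°; with |EK| = 15.6, K = (4.305, 9.390). Then |VK| = |K − V| = 26.42.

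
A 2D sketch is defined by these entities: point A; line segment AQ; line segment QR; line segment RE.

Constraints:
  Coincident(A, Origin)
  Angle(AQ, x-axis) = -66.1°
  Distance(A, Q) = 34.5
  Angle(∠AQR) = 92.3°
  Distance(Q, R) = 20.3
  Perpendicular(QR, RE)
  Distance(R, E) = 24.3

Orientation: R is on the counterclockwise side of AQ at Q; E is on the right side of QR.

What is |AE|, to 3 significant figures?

62.6

A is at the origin; AQ runs at -66.1° with length 34.5, so Q = 34.5·(cos -66.1°, sin -66.1°) = (14.0, -31.5). ∠AQR = 92.3°, so QR runs at -66.1° + (180° − 92.3°) = 21.6° from the x-axis; with |QR| = 20.3, R = Q + 20.3·(cos 21.6°, sin 21.6°) = (32.9, -24.1). The perpendicularity gives RE at right angles to QR; with |RE| = 24.3 on the right of QR, E = R + 24.3·(0.368, -0.930) = (41.8, -46.7). Then |AE| = |E − A| = 62.6.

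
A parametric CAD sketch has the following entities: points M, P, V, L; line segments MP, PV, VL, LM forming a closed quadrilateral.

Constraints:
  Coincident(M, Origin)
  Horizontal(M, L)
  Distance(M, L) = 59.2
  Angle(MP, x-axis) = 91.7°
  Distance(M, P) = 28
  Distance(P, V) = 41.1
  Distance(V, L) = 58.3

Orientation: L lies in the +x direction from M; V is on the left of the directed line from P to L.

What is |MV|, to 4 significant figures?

61.28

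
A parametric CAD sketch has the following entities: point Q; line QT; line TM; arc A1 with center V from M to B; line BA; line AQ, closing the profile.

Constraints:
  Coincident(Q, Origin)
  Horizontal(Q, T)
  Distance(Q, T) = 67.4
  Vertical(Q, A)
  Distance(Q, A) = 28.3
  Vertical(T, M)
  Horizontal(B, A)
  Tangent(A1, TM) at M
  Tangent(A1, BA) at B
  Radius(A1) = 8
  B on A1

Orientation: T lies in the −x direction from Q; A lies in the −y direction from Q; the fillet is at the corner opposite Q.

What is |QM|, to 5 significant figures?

70.391

Q is at the origin; QT is horizontal with |QT| = 67.4 and T on the −x side, so T = (-67.400, 0.0000). Q and A share the same x with |QA| = 28.3 and A on the −y side, so A = (0.0000, -28.300). The virtual corner opposite Q is at (-67.400, -28.300). Since A1 is tangent to TM there, VM ⟂ TM and A1 meets BA tangentially, so VB is at right angles to BA, with radius 8.0, so the center V sits 8.0 in from both sides at V = (-59.400, -20.300). That places the tangent points at M = (-67.400, -20.300) on TM and B = (-59.400, -28.300) on BA. Then |QM| = |M − Q| = 70.391.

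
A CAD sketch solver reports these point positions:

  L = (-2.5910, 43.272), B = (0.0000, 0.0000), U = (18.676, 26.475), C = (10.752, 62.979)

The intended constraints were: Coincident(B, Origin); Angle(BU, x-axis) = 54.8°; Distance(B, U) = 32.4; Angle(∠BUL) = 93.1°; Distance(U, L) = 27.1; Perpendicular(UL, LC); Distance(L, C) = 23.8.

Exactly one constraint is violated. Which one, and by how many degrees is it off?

Perpendicular(UL, LC) — off by 4.20°.

B = (0.00, 0.00) ✓; BU at 54.80° ✓; |BU| = 32.40 ✓; ∠BUL = 93.10° ✓; |UL| = 27.10 ✓; ∠(UL, LC) = 85.80° ✗; |LC| = 23.80 ✓.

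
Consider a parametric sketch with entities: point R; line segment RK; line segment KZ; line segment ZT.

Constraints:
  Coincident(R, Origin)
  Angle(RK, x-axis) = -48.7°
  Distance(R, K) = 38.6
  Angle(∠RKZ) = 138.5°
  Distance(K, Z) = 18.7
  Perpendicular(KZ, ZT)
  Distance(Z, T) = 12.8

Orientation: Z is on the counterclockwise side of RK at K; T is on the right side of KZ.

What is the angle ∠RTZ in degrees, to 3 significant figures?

51.1°

R is at the origin; RK runs at -48.7° with length 38.6, so K = 38.6·(cos -48.7°, sin -48.7°) = (25.5, -29.0). ∠RKZ = 138.5°, so KZ runs at -48.7° + (180° − 138.5°) = -7.20° from the x-axis; with |KZ| = 18.7, Z = K + 18.7·(cos -7.20°, sin -7.20°) = (44.0, -31.3). KZ is perpendicular to ZT; with |ZT| = 12.8 on the right of KZ, T = Z + 12.8·(-0.125, -0.992) = (42.4, -44.0). Then cos ∠RTZ = TR·TZ / (|TR||TZ|), giving 51.1°.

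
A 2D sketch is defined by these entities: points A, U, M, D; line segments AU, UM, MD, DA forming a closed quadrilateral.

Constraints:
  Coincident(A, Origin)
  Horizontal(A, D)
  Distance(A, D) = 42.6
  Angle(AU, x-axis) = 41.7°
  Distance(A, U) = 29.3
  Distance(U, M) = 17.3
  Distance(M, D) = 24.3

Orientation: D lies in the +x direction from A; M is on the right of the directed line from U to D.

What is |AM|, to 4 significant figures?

18.61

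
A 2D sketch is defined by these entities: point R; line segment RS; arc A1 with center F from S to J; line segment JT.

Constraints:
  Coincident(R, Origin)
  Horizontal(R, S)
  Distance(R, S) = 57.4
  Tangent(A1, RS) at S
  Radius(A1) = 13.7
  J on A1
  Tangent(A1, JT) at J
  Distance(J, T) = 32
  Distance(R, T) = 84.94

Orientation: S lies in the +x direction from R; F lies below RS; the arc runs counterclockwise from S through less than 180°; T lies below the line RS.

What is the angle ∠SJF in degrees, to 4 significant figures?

21.20°

Checks: ∠(FS, SR) = 90.00° ✓; |FJ| = 13.70 ✓; ∠(FJ, JT) = 90.00° ✓; |JT| = 32.00 ✓; |RT| = 84.94 ✓.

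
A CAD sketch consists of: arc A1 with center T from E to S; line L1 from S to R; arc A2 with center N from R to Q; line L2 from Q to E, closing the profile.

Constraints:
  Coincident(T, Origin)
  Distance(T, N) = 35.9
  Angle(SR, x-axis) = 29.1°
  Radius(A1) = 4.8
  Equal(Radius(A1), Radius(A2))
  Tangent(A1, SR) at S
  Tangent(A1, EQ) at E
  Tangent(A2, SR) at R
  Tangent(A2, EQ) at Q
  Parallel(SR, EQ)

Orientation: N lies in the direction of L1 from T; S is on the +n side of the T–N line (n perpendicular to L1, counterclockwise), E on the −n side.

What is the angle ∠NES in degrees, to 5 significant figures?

82.384°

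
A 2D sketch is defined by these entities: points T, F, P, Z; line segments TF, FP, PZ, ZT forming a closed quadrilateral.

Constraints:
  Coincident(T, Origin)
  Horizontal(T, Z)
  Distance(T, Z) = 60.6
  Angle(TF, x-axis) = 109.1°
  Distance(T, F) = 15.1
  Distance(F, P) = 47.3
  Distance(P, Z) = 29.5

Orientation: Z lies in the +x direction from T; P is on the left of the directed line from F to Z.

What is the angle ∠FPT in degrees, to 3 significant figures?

18.4°

Checks: |FP| = 47.30 ✓; |PZ| = 29.50 ✓.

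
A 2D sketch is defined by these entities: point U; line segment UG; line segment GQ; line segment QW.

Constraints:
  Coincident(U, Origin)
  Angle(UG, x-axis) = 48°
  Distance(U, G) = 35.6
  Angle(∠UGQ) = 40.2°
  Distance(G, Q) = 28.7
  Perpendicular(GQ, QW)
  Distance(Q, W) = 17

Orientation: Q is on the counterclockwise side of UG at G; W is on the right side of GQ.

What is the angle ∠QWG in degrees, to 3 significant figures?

59.4°

∠UGQ = 40.2°, so GQ runs at 48.0° + (180° − 40.2°) = 188° from the x-axis; with |GQ| = 28.7, Q = G + 28.7·(cos 188°, sin 188°) = (-4.61, 22.6). GQ is perpendicular to QW; with |QW| = 17.0 on the right of GQ, W = Q + 17.0·(-0.136, 0.991) = (-6.92, 39.4). Then cos ∠QWG = WQ·WG / (|WQ||WG|), giving 59.4°.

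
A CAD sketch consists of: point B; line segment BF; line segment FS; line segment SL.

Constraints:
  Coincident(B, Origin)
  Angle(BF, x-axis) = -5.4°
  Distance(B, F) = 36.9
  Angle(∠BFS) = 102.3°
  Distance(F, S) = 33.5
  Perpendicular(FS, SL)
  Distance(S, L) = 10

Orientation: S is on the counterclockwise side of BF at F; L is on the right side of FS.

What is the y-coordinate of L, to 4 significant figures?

25.40

B is at the origin; BF runs at -5.4° with length 36.9, so F = 36.9·(cos -5.4°, sin -5.4°) = (36.74, -3.473). ∠BFS = 102.3°, so FS runs at -5.4° + (180° − 102.3°) = 72.30° from the x-axis; with |FS| = 33.5, S = F + 33.5·(cos 72.30°, sin 72.30°) = (46.92, 28.44). FS ⟂ SL; with |SL| = 10.0 on the right of FS, L = S + 10.0·(0.9527, -0.3040) = (56.45, 25.40). So L.y = 25.40.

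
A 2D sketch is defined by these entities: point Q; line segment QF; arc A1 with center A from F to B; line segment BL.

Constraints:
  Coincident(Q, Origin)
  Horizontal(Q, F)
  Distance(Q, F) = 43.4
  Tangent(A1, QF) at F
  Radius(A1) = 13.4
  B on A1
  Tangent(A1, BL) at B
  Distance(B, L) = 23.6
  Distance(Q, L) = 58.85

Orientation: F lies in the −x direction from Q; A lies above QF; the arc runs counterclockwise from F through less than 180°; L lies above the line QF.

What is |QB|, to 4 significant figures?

37.22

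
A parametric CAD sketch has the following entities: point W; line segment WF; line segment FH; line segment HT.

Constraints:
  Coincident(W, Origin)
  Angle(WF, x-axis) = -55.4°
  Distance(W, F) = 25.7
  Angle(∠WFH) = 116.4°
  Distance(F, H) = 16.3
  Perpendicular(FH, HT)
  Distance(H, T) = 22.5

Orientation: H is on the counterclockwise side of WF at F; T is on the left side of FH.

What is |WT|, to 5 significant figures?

27.732

W is at the origin; WF runs at -55.4° with length 25.7, so F = 25.7·(cos -55.4°, sin -55.4°) = (14.594, -21.155). ∠WFH = 116.4°, so FH runs at -55.4° + (180° − 116.4°) = 8.2000° from the x-axis; with |FH| = 16.3, H = F + 16.3·(cos 8.2000°, sin 8.2000°) = (30.727, -18.830). FH ⟂ HT; with |HT| = 22.5 on the left of FH, T = H + 22.5·(-0.14263, 0.98978) = (27.518, 3.4402). Then |WT| = |T − W| = 27.732.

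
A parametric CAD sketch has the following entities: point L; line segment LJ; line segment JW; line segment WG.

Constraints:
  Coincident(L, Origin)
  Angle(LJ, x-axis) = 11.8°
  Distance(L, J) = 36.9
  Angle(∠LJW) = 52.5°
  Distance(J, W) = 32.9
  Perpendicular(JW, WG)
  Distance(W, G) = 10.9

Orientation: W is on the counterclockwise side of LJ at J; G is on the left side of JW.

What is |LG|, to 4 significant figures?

21.13

L is at the origin; LJ runs at 11.8° with length 36.9, so J = 36.9·(cos 11.8°, sin 11.8°) = (36.12, 7.546). ∠LJW = 52.5°, so JW runs at 11.8° + (180° − 52.5°) = 139.3° from the x-axis; with |JW| = 32.9, W = J + 32.9·(cos 139.3°, sin 139.3°) = (11.18, 29.00). The perpendicularity gives WG at right angles to JW; with |WG| = 10.9 on the left of JW, G = W + 10.9·(-0.6521, -0.7581) = (4.070, 20.74). Then |LG| = |G − L| = 21.13.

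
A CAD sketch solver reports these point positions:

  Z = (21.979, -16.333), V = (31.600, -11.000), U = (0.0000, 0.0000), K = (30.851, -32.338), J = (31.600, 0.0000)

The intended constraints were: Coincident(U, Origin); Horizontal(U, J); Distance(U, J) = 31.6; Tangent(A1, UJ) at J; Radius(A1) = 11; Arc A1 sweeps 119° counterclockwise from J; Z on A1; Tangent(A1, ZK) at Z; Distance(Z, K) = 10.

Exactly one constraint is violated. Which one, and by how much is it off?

Distance(Z, K) = 10 — off by 8.30.

U = (0.00, 0.00) ✓; U.y = 0.00, J.y = 0.00 ✓; |UJ| = 31.60 ✓; ∠(VJ, JU) = 90.00° ✓; |VJ| = 11.00 ✓; bearing(V→Z) − bearing(V→J) = 119.0° ✓; |VZ| = 11.00 ✓; ∠(VZ, ZK) = 90.00° ✓; |ZK| = 18.30 ✗.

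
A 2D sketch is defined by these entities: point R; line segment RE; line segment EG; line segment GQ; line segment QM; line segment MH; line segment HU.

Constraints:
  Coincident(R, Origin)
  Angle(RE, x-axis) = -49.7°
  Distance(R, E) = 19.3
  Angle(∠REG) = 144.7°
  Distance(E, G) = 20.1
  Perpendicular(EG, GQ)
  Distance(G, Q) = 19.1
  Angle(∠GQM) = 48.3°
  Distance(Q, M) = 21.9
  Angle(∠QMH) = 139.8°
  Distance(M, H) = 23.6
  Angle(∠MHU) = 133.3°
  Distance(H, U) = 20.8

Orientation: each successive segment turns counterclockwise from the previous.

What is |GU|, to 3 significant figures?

35.7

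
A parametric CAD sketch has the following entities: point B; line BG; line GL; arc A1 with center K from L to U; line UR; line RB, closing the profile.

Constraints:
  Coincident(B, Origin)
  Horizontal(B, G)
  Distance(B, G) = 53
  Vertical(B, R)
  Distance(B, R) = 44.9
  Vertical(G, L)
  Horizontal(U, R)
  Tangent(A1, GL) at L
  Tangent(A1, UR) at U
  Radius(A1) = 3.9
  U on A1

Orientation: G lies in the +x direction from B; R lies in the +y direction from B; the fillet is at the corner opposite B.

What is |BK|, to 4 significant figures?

63.97

B is at the origin; BG is horizontal with |BG| = 53.0 and G on the +x side, so G = (53.00, 0.000). B and R share the same x with |BR| = 44.9 and R on the +y side, so R = (0.000, 44.90). The virtual corner opposite B is at (53.00, 44.90). Tangency of A1 to GL means the radius KL is perpendicular to GL and tangency of A1 to UR means the radius KU is perpendicular to UR, with radius 3.9, so the center K sits 3.9 in from both sides at K = (49.10, 41.00). Then |BK| = |K − B| = 63.97.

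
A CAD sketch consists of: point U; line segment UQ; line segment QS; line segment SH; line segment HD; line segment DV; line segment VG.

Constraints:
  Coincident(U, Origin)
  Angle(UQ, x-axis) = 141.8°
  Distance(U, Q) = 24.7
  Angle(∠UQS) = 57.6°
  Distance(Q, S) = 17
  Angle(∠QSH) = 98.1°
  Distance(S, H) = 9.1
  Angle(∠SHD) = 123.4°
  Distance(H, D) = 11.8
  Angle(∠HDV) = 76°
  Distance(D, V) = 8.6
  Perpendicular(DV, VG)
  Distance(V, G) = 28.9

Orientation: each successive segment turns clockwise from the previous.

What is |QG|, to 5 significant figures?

31.383

U is at the origin; UQ runs at 141.8° with length 24.7, so Q = (-19.411, 15.275). ∠UQS = 57.6° gives QS at 19.400° from the x-axis; with |QS| = 17.0, S = (-3.3759, 20.921). ∠QSH = 98.1° gives SH at -62.500° from the x-axis; with |SH| = 9.1, H = (0.82603, 12.850). ∠SHD = 123.4° gives HD at -119.10° from the x-axis; with |HD| = 11.8, D = (-4.9127, 2.5391). ∠HDV = 76.0° gives DV at 136.90° from the x-axis; with |DV| = 8.6, V = (-11.192, 8.4153). The perpendicularity gives VG at right angles to DV, so VG runs at 46.900°; with |VG| = 28.9, G = (8.5545, 29.517). Then |QG| = |G − Q| = 31.383.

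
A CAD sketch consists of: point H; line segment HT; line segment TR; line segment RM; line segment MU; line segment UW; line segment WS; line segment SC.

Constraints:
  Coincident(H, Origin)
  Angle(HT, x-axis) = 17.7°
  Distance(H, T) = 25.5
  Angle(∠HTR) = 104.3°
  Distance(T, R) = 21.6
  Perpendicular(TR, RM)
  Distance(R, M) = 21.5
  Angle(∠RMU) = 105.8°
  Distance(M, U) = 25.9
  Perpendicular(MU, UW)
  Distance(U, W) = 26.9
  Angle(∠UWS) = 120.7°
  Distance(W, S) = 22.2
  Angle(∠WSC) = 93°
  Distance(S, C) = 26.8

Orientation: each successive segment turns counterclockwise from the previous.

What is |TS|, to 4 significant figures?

14.21

H is at the origin; HT runs at 17.7° with length 25.5, so T = (24.29, 7.753). ∠HTR = 104.3° gives TR at 93.40° from the x-axis; with |TR| = 21.6, R = (23.01, 29.31). TR is perpendicular to RM, so RM runs at -176.6°; with |RM| = 21.5, M = (1.550, 28.04). ∠RMU = 105.8° gives MU at -102.4° from the x-axis; with |MU| = 25.9, U = (-4.012, 2.744). MU is perpendicular to UW, so UW runs at -12.40°; with |UW| = 26.9, W = (22.26, -3.032). ∠UWS = 120.7° gives WS at 46.90° from the x-axis; with |WS| = 22.2, S = (37.43, 13.18). Then |TS| = |S − T| = 14.21.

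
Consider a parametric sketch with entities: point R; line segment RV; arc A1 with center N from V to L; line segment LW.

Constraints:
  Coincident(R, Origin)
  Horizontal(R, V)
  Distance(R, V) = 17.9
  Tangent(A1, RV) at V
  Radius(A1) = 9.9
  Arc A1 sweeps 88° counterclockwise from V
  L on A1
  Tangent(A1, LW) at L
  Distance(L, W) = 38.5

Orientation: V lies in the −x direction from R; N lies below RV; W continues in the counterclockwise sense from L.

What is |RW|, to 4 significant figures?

56.18

On A1, V sits at bearing 90° from N; an 88° counterclockwise sweep puts L at bearing 178°, so L = N + 9.9·(cos 178°, sin 178°) = (-27.79, -9.554). Since A1 is tangent to LW there, NL ⟂ LW, so LW runs along (−sin 178°, cos 178°); with |LW| = 38.5, W = (-29.14, -48.03). Then |RW| = |W − R| = 56.18.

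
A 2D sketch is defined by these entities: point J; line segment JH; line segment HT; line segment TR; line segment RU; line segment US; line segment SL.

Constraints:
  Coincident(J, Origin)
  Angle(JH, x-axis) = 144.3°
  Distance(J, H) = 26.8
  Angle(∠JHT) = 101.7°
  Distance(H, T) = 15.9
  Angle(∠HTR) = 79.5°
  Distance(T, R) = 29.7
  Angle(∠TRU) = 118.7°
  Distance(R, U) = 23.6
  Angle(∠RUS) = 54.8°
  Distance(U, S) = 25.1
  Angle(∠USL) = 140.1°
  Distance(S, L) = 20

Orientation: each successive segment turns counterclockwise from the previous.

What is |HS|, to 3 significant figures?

13.4

J is at the origin; JH runs at 144.3° with length 26.8, so H = (-21.8, 15.6). ∠JHT = 101.7° gives HT at -137° from the x-axis; with |HT| = 15.9, T = (-33.5, 4.88). ∠HTR = 79.5° gives TR at -36.9° from the x-axis; with |TR| = 29.7, R = (-9.72, -13.0). ∠TRU = 118.7° gives RU at 24.4° from the x-axis; with |RU| = 23.6, U = (11.8, -3.21). ∠RUS = 54.8° gives US at 150° from the x-axis; with |US| = 25.1, S = (-9.87, 9.49). Then |HS| = |S − H| = 13.4.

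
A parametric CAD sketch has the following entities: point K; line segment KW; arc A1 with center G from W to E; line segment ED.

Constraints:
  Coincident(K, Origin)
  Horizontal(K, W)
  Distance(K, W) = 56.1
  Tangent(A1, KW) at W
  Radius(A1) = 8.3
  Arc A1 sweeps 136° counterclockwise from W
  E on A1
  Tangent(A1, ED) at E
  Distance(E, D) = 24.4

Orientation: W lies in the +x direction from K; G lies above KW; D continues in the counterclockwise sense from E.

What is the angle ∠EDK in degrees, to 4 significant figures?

100.8°

K is at the origin; KW is horizontal with |KW| = 56.1 and W on the +x side, so W = (56.10, 0.000). The tangent condition forces GW to be normal to KW, so G = W + (0, 8.3) = (56.10, 8.300). On A1, W sits at bearing -90° from G; a 136° counterclockwise sweep puts E at bearing 46°, so E = G + 8.3·(cos 46°, sin 46°) = (61.87, 14.27). Since A1 is tangent to ED there, GE ⟂ ED, so ED runs along (−sin 46°, cos 46°); with |ED| = 24.4, D = (44.31, 31.22). Then cos ∠EDK = DE·DK / (|DE||DK|), giving 100.8°.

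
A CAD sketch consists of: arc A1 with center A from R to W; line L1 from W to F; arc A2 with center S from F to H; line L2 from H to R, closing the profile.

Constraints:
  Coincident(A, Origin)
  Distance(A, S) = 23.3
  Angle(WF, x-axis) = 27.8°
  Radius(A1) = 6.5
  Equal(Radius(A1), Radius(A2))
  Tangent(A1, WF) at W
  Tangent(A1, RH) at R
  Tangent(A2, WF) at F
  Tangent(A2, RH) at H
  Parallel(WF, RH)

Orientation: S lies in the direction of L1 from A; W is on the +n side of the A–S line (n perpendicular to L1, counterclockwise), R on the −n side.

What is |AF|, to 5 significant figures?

24.190

Tangency of A1 to both parallel lines with radius 6.5 puts W and R at A ± 6.5·n: W = (-3.0315, 5.7498), R = (3.0315, -5.7498). Equal radii place F and H the same way about S: F = S + 6.5·n = (17.579, 16.617), H = S − 6.5·n = (23.642, 5.1170). Then |AF| = |F − A| = 24.190.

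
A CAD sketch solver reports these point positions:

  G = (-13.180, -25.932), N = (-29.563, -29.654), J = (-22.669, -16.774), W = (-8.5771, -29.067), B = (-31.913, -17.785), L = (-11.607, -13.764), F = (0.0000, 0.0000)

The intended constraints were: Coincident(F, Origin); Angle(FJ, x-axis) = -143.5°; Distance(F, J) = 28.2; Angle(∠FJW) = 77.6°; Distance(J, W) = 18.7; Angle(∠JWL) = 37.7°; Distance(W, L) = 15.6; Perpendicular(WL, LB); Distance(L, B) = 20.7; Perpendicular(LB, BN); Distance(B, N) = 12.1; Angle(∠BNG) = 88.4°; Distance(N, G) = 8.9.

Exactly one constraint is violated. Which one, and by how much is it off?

Distance(N, G) = 8.9 — off by 7.90.

F = (0.00, 0.00) ✓; FJ at -143.5° ✓; |FJ| = 28.20 ✓; ∠FJW = 77.60° ✓; |JW| = 18.70 ✓; ∠JWL = 37.70° ✓; |WL| = 15.60 ✓; ∠(WL, LB) = 90.00° ✓; |LB| = 20.70 ✓; ∠(LB, BN) = 90.00° ✓; |BN| = 12.10 ✓; ∠BNG = 88.40° ✓; |NG| = 16.80 ✗.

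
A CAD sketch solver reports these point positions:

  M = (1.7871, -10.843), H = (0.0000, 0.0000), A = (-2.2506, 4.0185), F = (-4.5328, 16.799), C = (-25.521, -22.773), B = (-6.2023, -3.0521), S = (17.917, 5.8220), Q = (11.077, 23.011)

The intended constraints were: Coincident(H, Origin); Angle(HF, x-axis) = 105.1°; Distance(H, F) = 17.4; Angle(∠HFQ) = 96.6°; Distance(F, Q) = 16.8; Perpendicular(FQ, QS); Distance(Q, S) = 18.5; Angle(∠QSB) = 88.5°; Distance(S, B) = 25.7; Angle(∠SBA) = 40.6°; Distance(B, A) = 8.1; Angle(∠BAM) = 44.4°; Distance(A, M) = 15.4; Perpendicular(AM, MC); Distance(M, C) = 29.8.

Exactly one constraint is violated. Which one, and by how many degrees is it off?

Perpendicular(AM, MC) — off by 8.40°.

H = (0.00, 0.00) ✓; HF at 105.1° ✓; |HF| = 17.40 ✓; ∠HFQ = 96.60° ✓; |FQ| = 16.80 ✓; ∠(FQ, QS) = 90.00° ✓; |QS| = 18.50 ✓; ∠QSB = 88.50° ✓; |SB| = 25.70 ✓; ∠SBA = 40.60° ✓; |BA| = 8.100 ✓; ∠BAM = 44.40° ✓; |AM| = 15.40 ✓; ∠(AM, MC) = 81.60° ✗; |MC| = 29.80 ✓.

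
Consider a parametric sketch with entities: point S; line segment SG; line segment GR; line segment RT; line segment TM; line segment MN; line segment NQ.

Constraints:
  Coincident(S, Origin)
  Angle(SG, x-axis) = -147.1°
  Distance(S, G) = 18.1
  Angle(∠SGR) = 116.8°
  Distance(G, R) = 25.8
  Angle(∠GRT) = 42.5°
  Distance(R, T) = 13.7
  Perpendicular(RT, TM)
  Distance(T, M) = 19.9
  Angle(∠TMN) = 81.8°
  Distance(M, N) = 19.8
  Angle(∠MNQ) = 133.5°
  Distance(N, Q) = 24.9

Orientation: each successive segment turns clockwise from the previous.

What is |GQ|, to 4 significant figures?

44.41

S is at the origin; SG runs at -147.1° with length 18.1, so G = (-15.20, -9.831). ∠SGR = 116.8° gives GR at 149.7° from the x-axis; with |GR| = 25.8, R = (-37.47, 3.185). ∠GRT = 42.5° gives RT at 12.20° from the x-axis; with |RT| = 13.7, T = (-24.08, 6.081). RT ⟂ TM, so TM runs at -77.80°; with |TM| = 19.9, M = (-19.88, -13.37). ∠TMN = 81.8° gives MN at -176.0° from the x-axis; with |MN| = 19.8, N = (-39.63, -14.75). ∠MNQ = 133.5° gives NQ at 137.5° from the x-axis; with |NQ| = 24.9, Q = (-57.99, 2.071). Then |GQ| = |Q − G| = 44.41.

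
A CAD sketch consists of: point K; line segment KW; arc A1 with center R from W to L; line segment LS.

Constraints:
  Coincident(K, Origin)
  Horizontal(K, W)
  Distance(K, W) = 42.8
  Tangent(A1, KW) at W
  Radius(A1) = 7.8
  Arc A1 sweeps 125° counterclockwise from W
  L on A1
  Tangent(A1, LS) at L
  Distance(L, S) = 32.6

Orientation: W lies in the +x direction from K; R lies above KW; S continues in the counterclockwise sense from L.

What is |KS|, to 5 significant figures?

49.487

K is at the origin; KW is horizontal with |KW| = 42.8 and W on the +x side, so W = (42.800, 0.0000). A1 meets KW tangentially, so RW is at right angles to KW, so R = W + (0, 7.8) = (42.800, 7.8000). On A1, W sits at bearing -90° from R; a 125° counterclockwise sweep puts L at bearing 35°, so L = R + 7.8·(cos 35°, sin 35°) = (49.189, 12.274). The tangent condition forces RL to be normal to LS, so LS runs along (−sin 35°, cos 35°); with |LS| = 32.6, S = (30.491, 38.978). Then |KS| = |S − K| = 49.487.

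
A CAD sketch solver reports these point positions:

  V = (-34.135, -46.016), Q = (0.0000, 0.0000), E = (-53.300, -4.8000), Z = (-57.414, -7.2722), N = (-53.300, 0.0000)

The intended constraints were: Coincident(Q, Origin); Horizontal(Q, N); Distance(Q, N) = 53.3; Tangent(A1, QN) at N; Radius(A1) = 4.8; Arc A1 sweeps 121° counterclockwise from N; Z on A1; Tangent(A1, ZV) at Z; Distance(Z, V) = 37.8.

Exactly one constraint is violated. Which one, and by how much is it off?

Distance(Z, V) = 37.8 — off by 7.40.

Q = (0.00, 0.00) ✓; Q.y = 0.00, N.y = 0.00 ✓; |QN| = 53.30 ✓; ∠(EN, NQ) = 90.00° ✓; |EN| = 4.800 ✓; bearing(E→Z) − bearing(E→N) = 121.0° ✓; |EZ| = 4.800 ✓; ∠(EZ, ZV) = 90.00° ✓; |ZV| = 45.20 ✗.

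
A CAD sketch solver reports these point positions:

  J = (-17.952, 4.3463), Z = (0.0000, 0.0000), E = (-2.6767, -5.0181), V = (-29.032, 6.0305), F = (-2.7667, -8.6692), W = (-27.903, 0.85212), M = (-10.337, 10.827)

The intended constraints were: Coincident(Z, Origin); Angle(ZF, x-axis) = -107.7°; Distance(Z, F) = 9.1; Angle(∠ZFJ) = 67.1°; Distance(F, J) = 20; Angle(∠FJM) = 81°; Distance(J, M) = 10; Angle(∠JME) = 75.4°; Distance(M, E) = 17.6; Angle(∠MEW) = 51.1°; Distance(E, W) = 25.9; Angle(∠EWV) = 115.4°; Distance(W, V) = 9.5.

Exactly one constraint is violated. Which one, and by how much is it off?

Distance(W, V) = 9.5 — off by 4.20.

Z = (0.00, 0.00) ✓; ZF at -107.7° ✓; |ZF| = 9.100 ✓; ∠ZFJ = 67.10° ✓; |FJ| = 20.00 ✓; ∠FJM = 81.00° ✓; |JM| = 9.999 ✓; ∠JME = 75.40° ✓; |ME| = 17.60 ✓; ∠MEW = 51.10° ✓; |EW| = 25.90 ✓; ∠EWV = 115.4° ✓; |WV| = 5.300 ✗.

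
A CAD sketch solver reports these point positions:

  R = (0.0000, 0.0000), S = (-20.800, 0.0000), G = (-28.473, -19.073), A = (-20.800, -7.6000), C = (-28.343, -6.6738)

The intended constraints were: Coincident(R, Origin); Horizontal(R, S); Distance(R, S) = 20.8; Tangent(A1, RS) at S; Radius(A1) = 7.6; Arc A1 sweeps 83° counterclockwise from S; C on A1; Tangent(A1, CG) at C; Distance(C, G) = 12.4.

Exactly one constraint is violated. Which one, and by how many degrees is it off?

Tangent(A1, CG) at C — off by 6.40°.

R = (0.00, 0.00) ✓; R.y = 0.00, S.y = 0.00 ✓; |RS| = 20.80 ✓; ∠(AS, SR) = 90.00° ✓; |AS| = 7.600 ✓; bearing(A→C) − bearing(A→S) = 83.00° ✓; |AC| = 7.600 ✓; ∠(AC, CG) = 83.60° ✗; |CG| = 12.40 ✓.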